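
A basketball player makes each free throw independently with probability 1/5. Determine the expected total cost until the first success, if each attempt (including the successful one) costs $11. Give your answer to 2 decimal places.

E[#attempts] = 1/p = 5; E[cost] = 11·5 = 55.
≈ 55.00

$55.00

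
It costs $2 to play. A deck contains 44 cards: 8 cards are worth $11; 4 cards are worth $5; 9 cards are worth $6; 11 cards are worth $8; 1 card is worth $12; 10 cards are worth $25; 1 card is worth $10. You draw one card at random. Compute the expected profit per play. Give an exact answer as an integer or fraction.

217/22 dollars

E[payout] = (8/44)·11 + (4/44)·5 + (9/44)·6 + (11/44)·8 + (1/44)·12 + (10/44)·25 + (1/44)·10 = 261/22
Expected profit = 261/22 − 2 = 217/22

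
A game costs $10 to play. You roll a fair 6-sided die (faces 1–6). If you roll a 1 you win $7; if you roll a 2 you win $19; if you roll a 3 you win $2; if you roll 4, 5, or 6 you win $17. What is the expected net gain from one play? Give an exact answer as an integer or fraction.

19/6 dollars

E[payout] = (1/6)·2 + (1/6)·7 + (1/2)·17 + (1/6)·19 = 79/6
Expected profit = 79/6 − 10 = 19/6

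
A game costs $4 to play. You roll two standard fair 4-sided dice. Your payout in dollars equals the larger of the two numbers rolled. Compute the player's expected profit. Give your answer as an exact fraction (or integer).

Distribution of the larger of the two numbers rolled: 1 w.p. 1/16, 2 w.p. 3/16, 3 w.p. 5/16, 4 w.p. 7/16
E[payout] = (1/16)·1 + (3/16)·2 + (5/16)·3 + (7/16)·4 = 25/8
Expected profit = 25/8 − 4 = -7/8

-7/8 dollars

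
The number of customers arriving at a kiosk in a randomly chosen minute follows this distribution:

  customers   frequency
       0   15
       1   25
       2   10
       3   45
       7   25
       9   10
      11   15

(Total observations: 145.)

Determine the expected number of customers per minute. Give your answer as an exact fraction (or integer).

Total = 145, so P(customers=0) = 15/145, etc.
E[X] = (3/29)·0 + (5/29)·1 + (2/29)·2 + (9/29)·3 + (5/29)·7 + (2/29)·9 + (3/29)·11
     = 122/29

122/29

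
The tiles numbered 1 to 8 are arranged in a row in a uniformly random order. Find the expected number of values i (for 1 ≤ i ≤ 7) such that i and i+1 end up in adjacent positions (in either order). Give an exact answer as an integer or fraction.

7/4

For each i ∈ {1,…,7}, let Xᵢ = 1 if i and i+1 are adjacent. P(Xᵢ=1) = 2·(8−1)!/8! = 2/8.
By linearity, E[ΣXᵢ] = (7)·(2/8) = 7/4.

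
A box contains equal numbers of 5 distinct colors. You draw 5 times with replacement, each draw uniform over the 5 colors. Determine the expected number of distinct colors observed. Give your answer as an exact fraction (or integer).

Let Xⱼ=1 if type j appears at least once. P(Xⱼ=1) = 1 − ((5−1)/5)^5 = 2101/3125.
E[#distinct] = 5·2101/3125 = 2101/625.

2101/625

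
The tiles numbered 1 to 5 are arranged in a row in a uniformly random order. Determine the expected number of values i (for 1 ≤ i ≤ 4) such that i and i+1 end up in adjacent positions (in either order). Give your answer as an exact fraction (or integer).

For each i ∈ {1,…,4}, let Xᵢ = 1 if i and i+1 are adjacent. P(Xᵢ=1) = 2·(5−1)!/5! = 2/5.
By linearity, E[ΣXᵢ] = (4)·(2/5) = 8/5.

8/5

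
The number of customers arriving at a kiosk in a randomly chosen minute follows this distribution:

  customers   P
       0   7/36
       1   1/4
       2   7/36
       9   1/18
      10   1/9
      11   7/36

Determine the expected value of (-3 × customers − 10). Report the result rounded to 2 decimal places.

-23.17

E[-3x-10] = (7/36)·(-10) + (1/4)·(-13) + (7/36)·(-16) + (1/18)·(-37) + (1/9)·(-40) + (7/36)·(-43)
     = -139/6 ≈ -23.17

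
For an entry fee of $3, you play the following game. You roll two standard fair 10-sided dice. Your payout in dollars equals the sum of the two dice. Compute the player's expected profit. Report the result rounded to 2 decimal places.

$8.00

Distribution of the sum of the two dice: 2 w.p. 1/100, 3 w.p. 1/50, 4 w.p. 3/100, 5 w.p. 1/25, 6 w.p. 1/20, 7 w.p. 3/50, …
E[payout] = (1/100)·2 + (1/50)·3 + (3/100)·4 + (1/25)·5 + (1/20)·6 + (3/50)·7 + (7/100)·8 + (2/25)·9 + (9/100)·10 + (1/10)·11 + (9/100)·12 + (2/25)·13 + (7/100)·14 + (3/50)·15 + (1/20)·16 + (1/25)·17 + (3/100)·18 + (1/50)·19 + (1/100)·20 = 11
Expected profit = 11 − 3 = 8 ≈ $8.00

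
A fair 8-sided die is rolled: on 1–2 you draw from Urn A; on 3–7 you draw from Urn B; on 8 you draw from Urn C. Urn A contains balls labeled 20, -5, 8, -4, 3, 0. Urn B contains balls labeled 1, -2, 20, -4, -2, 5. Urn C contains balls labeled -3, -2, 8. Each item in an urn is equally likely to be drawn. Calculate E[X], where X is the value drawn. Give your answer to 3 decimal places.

E[X | Urn A] = (20 − 5 + 8 − 4 + 3 + 0)/6 = 11/3
E[X | Urn B] = (1 − 2 + 20 − 4 − 2 + 5)/6 = 3
E[X | Urn C] = (-3 − 2 + 8)/3 = 1
E[X] = (1/4)·11/3 + (5/8)·3 + (1/8)·1 = 35/12 ≈ 2.917

2.917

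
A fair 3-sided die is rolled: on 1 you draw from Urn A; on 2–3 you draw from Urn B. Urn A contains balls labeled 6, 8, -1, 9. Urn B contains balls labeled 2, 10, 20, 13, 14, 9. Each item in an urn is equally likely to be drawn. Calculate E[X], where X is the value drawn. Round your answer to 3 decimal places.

E[X | Urn A] = (6 + 8 − 1 + 9)/4 = 11/2
E[X | Urn B] = (2 + 10 + 20 + 13 + 14 + 9)/6 = 34/3
E[X] = (1/3)·11/2 + (2/3)·34/3 = 169/18 ≈ 9.389

9.389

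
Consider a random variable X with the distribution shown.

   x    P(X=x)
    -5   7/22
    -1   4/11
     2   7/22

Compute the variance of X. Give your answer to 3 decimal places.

E[X] = (7/22)·(-5) + (4/11)·(-1) + (7/22)·2 = -29/22
E[X²] = (7/22)·25 + (4/11)·1 + (7/22)·4 = 211/22
Var(X) = 211/22 − (-29/22)² = 3801/484 ≈ 7.853

7.853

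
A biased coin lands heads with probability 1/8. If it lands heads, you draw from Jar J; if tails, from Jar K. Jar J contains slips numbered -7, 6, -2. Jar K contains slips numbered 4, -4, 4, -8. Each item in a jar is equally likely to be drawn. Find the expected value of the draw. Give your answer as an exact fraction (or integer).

E[X | Jar J] = (-7 + 6 − 2)/3 = -1
E[X | Jar K] = (4 − 4 + 4 − 8)/4 = -1
E[X] = (1/8)·(-1) + (7/8)·(-1) = -1

-1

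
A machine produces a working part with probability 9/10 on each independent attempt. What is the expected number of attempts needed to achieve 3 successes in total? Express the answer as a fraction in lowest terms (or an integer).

By linearity (sum of 3 independent geometric waits), E[trials] = 3/p = 3/(9/10) = 10/3.

10/3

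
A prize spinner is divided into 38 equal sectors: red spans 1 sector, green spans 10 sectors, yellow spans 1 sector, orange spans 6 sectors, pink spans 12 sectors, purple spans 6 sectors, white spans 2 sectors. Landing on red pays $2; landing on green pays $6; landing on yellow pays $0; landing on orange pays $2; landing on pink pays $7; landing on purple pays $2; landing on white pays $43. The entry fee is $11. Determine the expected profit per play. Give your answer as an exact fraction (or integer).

-81/19 dollars

E[payout] = (1/38)·2 + (10/38)·6 + (1/38)·0 + (6/38)·2 + (12/38)·7 + (6/38)·2 + (2/38)·43 = 128/19
Expected profit = 128/19 − 11 = -81/19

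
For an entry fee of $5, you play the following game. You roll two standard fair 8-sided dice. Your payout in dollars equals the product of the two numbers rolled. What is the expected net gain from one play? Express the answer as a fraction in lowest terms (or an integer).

Distribution of the product of the two numbers rolled: 1 w.p. 1/64, 2 w.p. 1/32, 3 w.p. 1/32, 4 w.p. 3/64, 5 w.p. 1/32, 6 w.p. 1/16, …
E[payout] = (1/64)·1 + (1/32)·2 + (1/32)·3 + (3/64)·4 + (1/32)·5 + (1/16)·6 + (1/32)·7 + (1/16)·8 + (1/64)·9 + (1/32)·10 + (1/16)·12 + (1/32)·14 + (1/32)·15 + (3/64)·16 + (1/32)·18 + (1/32)·20 + (1/32)·21 + (1/16)·24 + (1/64)·25 + (1/32)·28 + (1/32)·30 + (1/32)·32 + (1/32)·35 + (1/64)·36 + (1/32)·40 + (1/32)·42 + (1/32)·48 + (1/64)·49 + (1/32)·56 + (1/64)·64 = 81/4
Expected profit = 81/4 − 5 = 61/4

61/4 dollars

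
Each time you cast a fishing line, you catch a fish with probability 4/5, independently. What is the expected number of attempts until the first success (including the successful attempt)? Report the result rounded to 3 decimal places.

1.250

For a geometric distribution, E[trials] = 1/p = 1/(4/5) = 5/4.
≈ 1.250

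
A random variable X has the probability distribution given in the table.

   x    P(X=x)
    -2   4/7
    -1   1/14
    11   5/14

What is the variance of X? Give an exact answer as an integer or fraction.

E[X] = (4/7)·(-2) + (1/14)·(-1) + (5/14)·11 = 19/7
E[X²] = (4/7)·4 + (1/14)·1 + (5/14)·121 = 319/7
Var(X) = 319/7 − (19/7)² = 1872/49

1872/49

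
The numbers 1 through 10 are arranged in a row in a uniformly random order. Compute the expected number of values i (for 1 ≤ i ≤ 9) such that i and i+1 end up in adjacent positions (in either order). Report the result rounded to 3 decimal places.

For each i ∈ {1,…,9}, let Xᵢ = 1 if i and i+1 are adjacent. P(Xᵢ=1) = 2·(10−1)!/10! = 2/10.
By linearity, E[ΣXᵢ] = (9)·(2/10) = 9/5.
≈ 1.800

1.800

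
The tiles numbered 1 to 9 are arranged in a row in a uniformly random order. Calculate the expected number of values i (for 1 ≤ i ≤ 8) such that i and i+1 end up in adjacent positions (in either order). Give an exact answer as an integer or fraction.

For each i ∈ {1,…,8}, let Xᵢ = 1 if i and i+1 are adjacent. P(Xᵢ=1) = 2·(9−1)!/9! = 2/9.
By linearity, E[ΣXᵢ] = (8)·(2/9) = 16/9.

16/9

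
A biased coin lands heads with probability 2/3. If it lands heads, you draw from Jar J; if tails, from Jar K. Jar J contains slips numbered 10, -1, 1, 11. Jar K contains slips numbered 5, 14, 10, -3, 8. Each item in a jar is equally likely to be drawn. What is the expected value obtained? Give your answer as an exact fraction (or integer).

E[X | Jar J] = (10 − 1 + 1 + 11)/4 = 21/4
E[X | Jar K] = (5 + 14 + 10 − 3 + 8)/5 = 34/5
E[X] = (2/3)·21/4 + (1/3)·34/5 = 173/30

173/30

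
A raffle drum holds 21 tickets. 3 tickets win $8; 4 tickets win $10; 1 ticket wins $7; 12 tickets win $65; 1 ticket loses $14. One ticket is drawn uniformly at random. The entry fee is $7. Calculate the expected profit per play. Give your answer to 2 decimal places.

$32.86

E[payout] = (3/21)·8 + (4/21)·10 + (1/21)·7 + (12/21)·65 + (1/21)·(-14) = 279/7
Expected profit = 279/7 − 7 = 230/7 ≈ $32.86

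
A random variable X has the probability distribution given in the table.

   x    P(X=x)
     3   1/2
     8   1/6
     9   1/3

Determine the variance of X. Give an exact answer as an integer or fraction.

E[X] = (1/2)·3 + (1/6)·8 + (1/3)·9 = 35/6
E[X²] = (1/2)·9 + (1/6)·64 + (1/3)·81 = 253/6
Var(X) = 253/6 − (35/6)² = 293/36

293/36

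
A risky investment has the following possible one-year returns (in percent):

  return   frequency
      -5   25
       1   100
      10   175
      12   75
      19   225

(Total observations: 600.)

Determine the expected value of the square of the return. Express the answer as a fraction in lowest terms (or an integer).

735/4

Total = 600, so P(return=-5) = 25/600, etc.
E[X²] = (1/24)·25 + (1/6)·1 + (7/24)·100 + (1/8)·144 + (3/8)·361
     = 735/4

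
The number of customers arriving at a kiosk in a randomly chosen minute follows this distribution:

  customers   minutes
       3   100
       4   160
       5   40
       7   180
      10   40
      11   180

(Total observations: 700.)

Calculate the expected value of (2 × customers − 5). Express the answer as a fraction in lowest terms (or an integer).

Total = 700, so P(customers=3) = 100/700, etc.
E[2x-5] = (1/7)·1 + (8/35)·3 + (2/35)·5 + (9/35)·9 + (2/35)·15 + (9/35)·17
     = 303/35

303/35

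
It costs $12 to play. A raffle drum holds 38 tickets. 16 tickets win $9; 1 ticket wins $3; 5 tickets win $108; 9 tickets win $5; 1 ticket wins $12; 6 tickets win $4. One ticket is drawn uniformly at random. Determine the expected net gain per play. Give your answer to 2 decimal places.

$8.21

E[payout] = (16/38)·9 + (1/38)·3 + (5/38)·108 + (9/38)·5 + (1/38)·12 + (6/38)·4 = 384/19
Expected profit = 384/19 − 12 = 156/19 ≈ $8.21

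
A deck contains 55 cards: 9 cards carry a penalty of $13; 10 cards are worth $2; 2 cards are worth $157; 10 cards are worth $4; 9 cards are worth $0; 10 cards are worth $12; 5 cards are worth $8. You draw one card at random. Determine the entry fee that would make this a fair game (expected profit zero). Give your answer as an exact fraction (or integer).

417/55 dollars

E[payout] = (9/55)·(-13) + (10/55)·2 + (2/55)·157 + (10/55)·4 + (9/55)·0 + (10/55)·12 + (5/55)·8 = 417/55
Fair fee = E[payout] = 417/55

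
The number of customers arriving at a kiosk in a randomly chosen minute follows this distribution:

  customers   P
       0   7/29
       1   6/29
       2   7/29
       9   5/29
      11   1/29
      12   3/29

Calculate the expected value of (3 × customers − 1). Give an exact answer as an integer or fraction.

307/29

E[3x-1] = (7/29)·(-1) + (6/29)·2 + (7/29)·5 + (5/29)·26 + (1/29)·32 + (3/29)·35
     = 307/29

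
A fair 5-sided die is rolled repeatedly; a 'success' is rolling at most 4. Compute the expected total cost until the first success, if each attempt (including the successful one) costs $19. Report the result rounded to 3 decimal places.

$23.750

E[#attempts] = 1/p = 5/4; E[cost] = 19·5/4 = 95/4.
≈ 23.750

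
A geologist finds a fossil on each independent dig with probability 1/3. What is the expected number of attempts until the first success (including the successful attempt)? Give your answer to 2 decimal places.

3.00

For a geometric distribution, E[trials] = 1/p = 1/(1/3) = 3.
≈ 3.00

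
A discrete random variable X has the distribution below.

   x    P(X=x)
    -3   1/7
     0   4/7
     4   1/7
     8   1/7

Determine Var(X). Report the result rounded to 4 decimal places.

E[X] = (1/7)·(-3) + (4/7)·0 + (1/7)·4 + (1/7)·8 = 9/7
E[X²] = (1/7)·9 + (4/7)·0 + (1/7)·16 + (1/7)·64 = 89/7
Var(X) = 89/7 − (9/7)² = 542/49 ≈ 11.0612

11.0612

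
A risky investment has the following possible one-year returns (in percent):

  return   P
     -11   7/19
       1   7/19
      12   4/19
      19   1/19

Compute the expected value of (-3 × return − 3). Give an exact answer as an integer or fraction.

-48/19

E[-3x-3] = (7/19)·30 + (7/19)·(-6) + (4/19)·(-39) + (1/19)·(-60)
     = -48/19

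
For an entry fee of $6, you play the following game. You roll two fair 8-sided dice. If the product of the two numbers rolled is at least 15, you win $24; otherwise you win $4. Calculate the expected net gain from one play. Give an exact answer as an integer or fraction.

E[payout] = (29/64)·4 + (35/64)·24 = 239/16
Expected profit = 239/16 − 6 = 143/16

143/16 dollars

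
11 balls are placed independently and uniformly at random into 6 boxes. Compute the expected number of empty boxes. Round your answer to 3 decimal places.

0.808

Let Xⱼ=1 if box j is empty. P(Xⱼ=1) = ((6-1)/6)^11 = 48828125/362797056.
By linearity, E[#empty] = 6·48828125/362797056 = 48828125/60466176.
≈ 0.808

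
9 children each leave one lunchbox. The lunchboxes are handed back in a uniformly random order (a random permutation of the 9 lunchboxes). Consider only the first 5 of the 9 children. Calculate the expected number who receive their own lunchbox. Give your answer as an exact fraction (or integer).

5/9

Let Xᵢ = 1 if person i gets their own lunchbox. For each i, P(Xᵢ=1) = 1/9.
By linearity of expectation, E[X₁+…+X_5] = 5·(1/9) = 5/9.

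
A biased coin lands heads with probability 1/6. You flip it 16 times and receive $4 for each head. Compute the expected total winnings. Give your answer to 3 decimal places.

E[#heads] = 16·1/6 = 8/3 (linearity over flips).
E[winnings] = 4·8/3 = 32/3.
≈ 10.667

$10.667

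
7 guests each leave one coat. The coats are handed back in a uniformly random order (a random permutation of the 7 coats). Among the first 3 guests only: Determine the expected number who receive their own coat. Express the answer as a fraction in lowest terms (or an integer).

3/7

Let Xᵢ = 1 if person i gets their own coat. For each i, P(Xᵢ=1) = 1/7.
By linearity of expectation, E[X₁+…+X_3] = 3·(1/7) = 3/7.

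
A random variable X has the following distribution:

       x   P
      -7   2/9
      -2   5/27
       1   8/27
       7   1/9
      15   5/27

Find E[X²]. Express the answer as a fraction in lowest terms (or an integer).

E[X²] = (2/9)·49 + (5/27)·4 + (8/27)·1 + (1/9)·49 + (5/27)·225
     = 1594/27

1594/27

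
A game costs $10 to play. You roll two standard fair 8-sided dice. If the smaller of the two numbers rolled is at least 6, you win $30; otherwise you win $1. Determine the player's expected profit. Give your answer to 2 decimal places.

-$4.92

E[payout] = (55/64)·1 + (9/64)·30 = 325/64
Expected profit = 325/64 − 10 = -315/64 ≈ -$4.92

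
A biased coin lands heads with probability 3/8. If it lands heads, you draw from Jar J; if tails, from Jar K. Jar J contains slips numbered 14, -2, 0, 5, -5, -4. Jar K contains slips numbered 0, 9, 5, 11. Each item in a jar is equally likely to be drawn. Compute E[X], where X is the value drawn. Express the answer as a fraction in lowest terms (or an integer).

E[X | Jar J] = (14 − 2 + 0 + 5 − 5 − 4)/6 = 4/3
E[X | Jar K] = (0 + 9 + 5 + 11)/4 = 25/4
E[X] = (3/8)·4/3 + (5/8)·25/4 = 141/32

141/32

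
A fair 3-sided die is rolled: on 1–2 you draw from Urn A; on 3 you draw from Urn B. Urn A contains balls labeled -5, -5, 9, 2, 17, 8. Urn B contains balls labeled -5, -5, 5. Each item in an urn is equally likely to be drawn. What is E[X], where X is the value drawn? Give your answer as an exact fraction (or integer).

E[X | Urn A] = (-5 − 5 + 9 + 2 + 17 + 8)/6 = 13/3
E[X | Urn B] = (-5 − 5 + 5)/3 = -5/3
E[X] = (2/3)·13/3 + (1/3)·(-5/3) = 7/3

7/3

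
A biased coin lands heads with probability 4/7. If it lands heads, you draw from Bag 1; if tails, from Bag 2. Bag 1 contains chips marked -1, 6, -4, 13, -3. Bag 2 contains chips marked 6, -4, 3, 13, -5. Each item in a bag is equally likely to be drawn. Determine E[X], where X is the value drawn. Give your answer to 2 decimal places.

E[X | Bag 1] = (-1 + 6 − 4 + 13 − 3)/5 = 11/5
E[X | Bag 2] = (6 − 4 + 3 + 13 − 5)/5 = 13/5
E[X] = (4/7)·11/5 + (3/7)·13/5 = 83/35 ≈ 2.37

2.37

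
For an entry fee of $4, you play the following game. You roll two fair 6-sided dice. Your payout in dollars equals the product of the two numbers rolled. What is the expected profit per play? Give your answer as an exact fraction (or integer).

33/4 dollars

Distribution of the product of the two numbers rolled: 1 w.p. 1/36, 2 w.p. 1/18, 3 w.p. 1/18, 4 w.p. 1/12, 5 w.p. 1/18, 6 w.p. 1/9, …
E[payout] = (1/36)·1 + (1/18)·2 + (1/18)·3 + (1/12)·4 + (1/18)·5 + (1/9)·6 + (1/18)·8 + (1/36)·9 + (1/18)·10 + (1/9)·12 + (1/18)·15 + (1/36)·16 + (1/18)·18 + (1/18)·20 + (1/18)·24 + (1/36)·25 + (1/18)·30 + (1/36)·36 = 49/4
Expected profit = 49/4 − 4 = 33/4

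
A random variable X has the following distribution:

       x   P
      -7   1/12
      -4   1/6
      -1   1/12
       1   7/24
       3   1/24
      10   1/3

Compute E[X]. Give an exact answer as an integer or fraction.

E[X] = (1/12)·(-7) + (1/6)·(-4) + (1/12)·(-1) + (7/24)·1 + (1/24)·3 + (1/3)·10
     = 29/12

29/12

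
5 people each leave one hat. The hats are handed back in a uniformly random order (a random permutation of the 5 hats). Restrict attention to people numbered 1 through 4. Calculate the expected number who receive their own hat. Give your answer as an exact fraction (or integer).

4/5

Let Xᵢ = 1 if person i gets their own hat. For each i, P(Xᵢ=1) = 1/5.
By linearity of expectation, E[X₁+…+X_4] = 4·(1/5) = 4/5.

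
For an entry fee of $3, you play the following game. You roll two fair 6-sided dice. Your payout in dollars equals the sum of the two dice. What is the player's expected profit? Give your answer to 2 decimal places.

Distribution of the sum of the two dice: 2 w.p. 1/36, 3 w.p. 1/18, 4 w.p. 1/12, 5 w.p. 1/9, 6 w.p. 5/36, 7 w.p. 1/6, …
E[payout] = (1/36)·2 + (1/18)·3 + (1/12)·4 + (1/9)·5 + (5/36)·6 + (1/6)·7 + (5/36)·8 + (1/9)·9 + (1/12)·10 + (1/18)·11 + (1/36)·12 = 7
Expected profit = 7 − 3 = 4 ≈ $4.00

$4.00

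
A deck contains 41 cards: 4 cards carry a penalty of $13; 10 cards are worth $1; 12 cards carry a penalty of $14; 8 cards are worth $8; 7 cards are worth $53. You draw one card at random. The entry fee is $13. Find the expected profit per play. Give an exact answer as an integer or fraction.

-308/41 dollars

E[payout] = (4/41)·(-13) + (10/41)·1 + (12/41)·(-14) + (8/41)·8 + (7/41)·53 = 225/41
Expected profit = 225/41 − 13 = -308/41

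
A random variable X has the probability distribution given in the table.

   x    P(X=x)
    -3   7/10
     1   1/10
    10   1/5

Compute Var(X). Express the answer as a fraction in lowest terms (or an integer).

E[X] = (7/10)·(-3) + (1/10)·1 + (1/5)·10 = 0
E[X²] = (7/10)·9 + (1/10)·1 + (1/5)·100 = 132/5
Var(X) = 132/5 − (0)² = 132/5

132/5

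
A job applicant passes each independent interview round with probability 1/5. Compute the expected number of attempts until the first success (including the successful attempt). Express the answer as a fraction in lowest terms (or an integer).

5

For a geometric distribution, E[trials] = 1/p = 1/(1/5) = 5.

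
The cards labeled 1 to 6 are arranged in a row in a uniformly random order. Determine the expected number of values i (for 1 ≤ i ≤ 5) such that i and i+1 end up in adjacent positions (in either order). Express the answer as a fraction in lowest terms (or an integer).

5/3

For each i ∈ {1,…,5}, let Xᵢ = 1 if i and i+1 are adjacent. P(Xᵢ=1) = 2·(6−1)!/6! = 2/6.
By linearity, E[ΣXᵢ] = (5)·(2/6) = 5/3.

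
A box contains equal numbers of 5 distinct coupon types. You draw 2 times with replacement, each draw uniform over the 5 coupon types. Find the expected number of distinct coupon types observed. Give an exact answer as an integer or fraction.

9/5

Let Xⱼ=1 if type j appears at least once. P(Xⱼ=1) = 1 − ((5−1)/5)^2 = 9/25.
E[#distinct] = 5·9/25 = 9/5.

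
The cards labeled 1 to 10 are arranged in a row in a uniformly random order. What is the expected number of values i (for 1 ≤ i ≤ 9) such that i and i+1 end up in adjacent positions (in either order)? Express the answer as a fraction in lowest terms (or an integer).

For each i ∈ {1,…,9}, let Xᵢ = 1 if i and i+1 are adjacent. P(Xᵢ=1) = 2·(10−1)!/10! = 2/10.
By linearity, E[ΣXᵢ] = (9)·(2/10) = 9/5.

9/5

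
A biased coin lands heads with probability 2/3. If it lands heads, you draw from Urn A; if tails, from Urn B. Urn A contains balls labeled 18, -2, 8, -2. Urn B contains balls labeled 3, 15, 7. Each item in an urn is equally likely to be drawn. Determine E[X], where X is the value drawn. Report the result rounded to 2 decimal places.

E[X | Urn A] = (18 − 2 + 8 − 2)/4 = 11/2
E[X | Urn B] = (3 + 15 + 7)/3 = 25/3
E[X] = (2/3)·11/2 + (1/3)·25/3 = 58/9 ≈ 6.44

6.44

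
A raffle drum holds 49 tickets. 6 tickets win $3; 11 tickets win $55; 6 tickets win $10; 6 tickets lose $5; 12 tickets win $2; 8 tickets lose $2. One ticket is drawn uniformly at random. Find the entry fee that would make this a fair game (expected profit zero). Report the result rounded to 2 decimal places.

E[payout] = (6/49)·3 + (11/49)·55 + (6/49)·10 + (6/49)·(-5) + (12/49)·2 + (8/49)·(-2) = 661/49
Fair fee = E[payout] = 661/49 ≈ $13.49

$13.49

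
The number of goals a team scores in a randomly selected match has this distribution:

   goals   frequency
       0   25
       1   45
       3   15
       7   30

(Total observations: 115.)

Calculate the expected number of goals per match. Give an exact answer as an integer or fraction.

60/23

Total = 115, so P(goals=0) = 25/115, etc.
E[X] = (5/23)·0 + (9/23)·1 + (3/23)·3 + (6/23)·7
     = 60/23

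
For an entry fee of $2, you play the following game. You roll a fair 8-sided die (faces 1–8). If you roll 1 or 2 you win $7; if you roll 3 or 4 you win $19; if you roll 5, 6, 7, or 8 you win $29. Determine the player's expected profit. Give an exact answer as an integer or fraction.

E[payout] = (1/4)·7 + (1/4)·19 + (1/2)·29 = 21
Expected profit = 21 − 2 = 19

$19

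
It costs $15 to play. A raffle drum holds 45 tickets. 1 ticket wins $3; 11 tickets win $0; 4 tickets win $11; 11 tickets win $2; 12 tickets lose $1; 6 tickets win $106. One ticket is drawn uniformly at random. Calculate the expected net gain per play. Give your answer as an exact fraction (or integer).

2/5 dollars

E[payout] = (1/45)·3 + (11/45)·0 + (4/45)·11 + (11/45)·2 + (12/45)·(-1) + (6/45)·106 = 77/5
Expected profit = 77/5 − 15 = 2/5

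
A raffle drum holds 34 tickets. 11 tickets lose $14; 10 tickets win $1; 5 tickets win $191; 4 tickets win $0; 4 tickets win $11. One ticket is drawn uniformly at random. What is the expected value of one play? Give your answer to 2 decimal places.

E[payout] = (11/34)·(-14) + (10/34)·1 + (5/34)·191 + (4/34)·0 + (4/34)·11 = 855/34
≈ $25.15

$25.15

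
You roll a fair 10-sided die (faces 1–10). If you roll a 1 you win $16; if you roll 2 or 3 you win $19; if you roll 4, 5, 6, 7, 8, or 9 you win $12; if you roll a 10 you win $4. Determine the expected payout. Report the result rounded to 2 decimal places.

$13.00

E[payout] = (1/10)·4 + (3/5)·12 + (1/10)·16 + (1/5)·19 = 13
≈ $13.00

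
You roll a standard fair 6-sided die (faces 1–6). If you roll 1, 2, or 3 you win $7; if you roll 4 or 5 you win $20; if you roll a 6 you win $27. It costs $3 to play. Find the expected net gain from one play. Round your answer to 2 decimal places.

E[payout] = (1/2)·7 + (1/3)·20 + (1/6)·27 = 44/3
Expected profit = 44/3 − 3 = 35/3 ≈ $11.67

$11.67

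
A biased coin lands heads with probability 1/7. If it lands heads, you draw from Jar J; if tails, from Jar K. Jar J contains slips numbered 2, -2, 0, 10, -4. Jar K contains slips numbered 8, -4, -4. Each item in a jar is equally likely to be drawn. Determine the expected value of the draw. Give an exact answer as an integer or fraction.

6/35

E[X | Jar J] = (2 − 2 + 0 + 10 − 4)/5 = 6/5
E[X | Jar K] = (8 − 4 − 4)/3 = 0
E[X] = (1/7)·6/5 + (6/7)·0 = 6/35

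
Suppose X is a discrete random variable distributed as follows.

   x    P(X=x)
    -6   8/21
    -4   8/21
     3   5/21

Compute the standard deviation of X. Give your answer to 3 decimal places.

E[X] = -65/21, E[X²] = 461/21
Var(X) = E[X²] − (E[X])² = 461/21 − 4225/441 = 5456/441
SD(X) = √(5456/441) ≈ 3.517

3.517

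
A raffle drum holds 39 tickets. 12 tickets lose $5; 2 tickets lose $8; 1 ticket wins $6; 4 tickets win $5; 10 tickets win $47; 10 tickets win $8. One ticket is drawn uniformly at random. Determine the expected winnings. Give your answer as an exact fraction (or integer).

500/39 dollars

E[payout] = (12/39)·(-5) + (2/39)·(-8) + (1/39)·6 + (4/39)·5 + (10/39)·47 + (10/39)·8 = 500/39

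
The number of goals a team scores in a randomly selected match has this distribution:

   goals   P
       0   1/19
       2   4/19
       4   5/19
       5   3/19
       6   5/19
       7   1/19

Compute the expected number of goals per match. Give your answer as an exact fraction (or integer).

80/19

E[X] = (1/19)·0 + (4/19)·2 + (5/19)·4 + (3/19)·5 + (5/19)·6 + (1/19)·7
     = 80/19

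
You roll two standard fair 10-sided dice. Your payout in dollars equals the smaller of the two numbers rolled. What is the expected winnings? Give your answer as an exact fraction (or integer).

77/20 dollars

Distribution of the smaller of the two numbers rolled: 1 w.p. 19/100, 2 w.p. 17/100, 3 w.p. 3/20, 4 w.p. 13/100, 5 w.p. 11/100, 6 w.p. 9/100, …
E[payout] = (19/100)·1 + (17/100)·2 + (3/20)·3 + (13/100)·4 + (11/100)·5 + (9/100)·6 + (7/100)·7 + (1/20)·8 + (3/100)·9 + (1/100)·10 = 77/20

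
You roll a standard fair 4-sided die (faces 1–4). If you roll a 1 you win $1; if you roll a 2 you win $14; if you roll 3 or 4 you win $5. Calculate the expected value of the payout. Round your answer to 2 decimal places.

E[payout] = (1/4)·1 + (1/2)·5 + (1/4)·14 = 25/4
≈ $6.25

$6.25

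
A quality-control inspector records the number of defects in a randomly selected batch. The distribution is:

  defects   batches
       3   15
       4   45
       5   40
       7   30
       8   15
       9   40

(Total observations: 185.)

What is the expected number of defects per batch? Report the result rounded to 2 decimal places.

Total = 185, so P(defects=3) = 15/185, etc.
E[X] = (3/37)·3 + (9/37)·4 + (8/37)·5 + (6/37)·7 + (3/37)·8 + (8/37)·9
     = 223/37 ≈ 6.03

6.03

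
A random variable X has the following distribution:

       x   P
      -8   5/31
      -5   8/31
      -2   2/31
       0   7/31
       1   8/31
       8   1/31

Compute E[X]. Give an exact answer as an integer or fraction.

-68/31

E[X] = (5/31)·(-8) + (8/31)·(-5) + (2/31)·(-2) + (7/31)·0 + (8/31)·1 + (1/31)·8
     = -68/31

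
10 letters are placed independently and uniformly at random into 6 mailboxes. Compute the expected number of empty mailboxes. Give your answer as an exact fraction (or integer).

Let Xⱼ=1 if mailbox j is empty. P(Xⱼ=1) = ((6-1)/6)^10 = 9765625/60466176.
By linearity, E[#empty] = 6·9765625/60466176 = 9765625/10077696.

9765625/10077696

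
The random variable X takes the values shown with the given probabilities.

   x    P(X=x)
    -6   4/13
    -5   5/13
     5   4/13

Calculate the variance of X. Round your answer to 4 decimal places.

23.4083

E[X] = (4/13)·(-6) + (5/13)·(-5) + (4/13)·5 = -29/13
E[X²] = (4/13)·36 + (5/13)·25 + (4/13)·25 = 369/13
Var(X) = 369/13 − (-29/13)² = 3956/169 ≈ 23.4083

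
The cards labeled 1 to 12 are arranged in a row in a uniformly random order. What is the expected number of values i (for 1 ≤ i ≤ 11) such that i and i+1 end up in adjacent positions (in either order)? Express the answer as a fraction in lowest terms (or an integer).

For each i ∈ {1,…,11}, let Xᵢ = 1 if i and i+1 are adjacent. P(Xᵢ=1) = 2·(12−1)!/12! = 2/12.
By linearity, E[ΣXᵢ] = (11)·(2/12) = 11/6.

11/6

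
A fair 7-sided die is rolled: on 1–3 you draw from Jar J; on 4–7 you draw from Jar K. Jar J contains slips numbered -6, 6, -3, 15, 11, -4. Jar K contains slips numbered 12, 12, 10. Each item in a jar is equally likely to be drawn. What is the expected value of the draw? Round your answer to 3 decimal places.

E[X | Jar J] = (-6 + 6 − 3 + 15 + 11 − 4)/6 = 19/6
E[X | Jar K] = (12 + 12 + 10)/3 = 34/3
E[X] = (3/7)·19/6 + (4/7)·34/3 = 47/6 ≈ 7.833

7.833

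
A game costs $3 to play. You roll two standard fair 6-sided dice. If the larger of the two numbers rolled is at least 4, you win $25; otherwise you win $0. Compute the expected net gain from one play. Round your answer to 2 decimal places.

E[payout] = (1/4)·0 + (3/4)·25 = 75/4
Expected profit = 75/4 − 3 = 63/4 ≈ $15.75

$15.75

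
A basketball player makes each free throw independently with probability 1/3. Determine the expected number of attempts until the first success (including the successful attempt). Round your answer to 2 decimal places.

For a geometric distribution, E[trials] = 1/p = 1/(1/3) = 3.
≈ 3.00

3.00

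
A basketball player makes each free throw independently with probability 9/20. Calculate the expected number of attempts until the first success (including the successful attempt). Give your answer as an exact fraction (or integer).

20/9

For a geometric distribution, E[trials] = 1/p = 1/(9/20) = 20/9.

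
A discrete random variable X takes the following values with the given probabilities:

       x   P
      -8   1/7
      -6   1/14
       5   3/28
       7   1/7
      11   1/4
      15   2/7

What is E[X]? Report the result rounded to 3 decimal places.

E[X] = (1/7)·(-8) + (1/14)·(-6) + (3/28)·5 + (1/7)·7 + (1/4)·11 + (2/7)·15
     = 7 ≈ 7.000

7.000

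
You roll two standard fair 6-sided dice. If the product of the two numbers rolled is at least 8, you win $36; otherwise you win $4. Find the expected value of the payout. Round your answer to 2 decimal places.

$23.56

E[payout] = (7/18)·4 + (11/18)·36 = 212/9
≈ $23.56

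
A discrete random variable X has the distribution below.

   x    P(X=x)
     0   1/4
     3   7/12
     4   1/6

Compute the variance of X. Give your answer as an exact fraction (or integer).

E[X] = (1/4)·0 + (7/12)·3 + (1/6)·4 = 29/12
E[X²] = (1/4)·0 + (7/12)·9 + (1/6)·16 = 95/12
Var(X) = 95/12 − (29/12)² = 299/144

299/144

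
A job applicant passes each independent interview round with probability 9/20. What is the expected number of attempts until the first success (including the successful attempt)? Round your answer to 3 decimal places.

2.222

For a geometric distribution, E[trials] = 1/p = 1/(9/20) = 20/9.
≈ 2.222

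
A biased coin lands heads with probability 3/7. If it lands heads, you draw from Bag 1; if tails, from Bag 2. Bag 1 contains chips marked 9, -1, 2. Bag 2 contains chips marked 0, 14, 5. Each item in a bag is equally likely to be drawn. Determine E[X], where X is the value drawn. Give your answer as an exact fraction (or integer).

E[X | Bag 1] = (9 − 1 + 2)/3 = 10/3
E[X | Bag 2] = (0 + 14 + 5)/3 = 19/3
E[X] = (3/7)·10/3 + (4/7)·19/3 = 106/21

106/21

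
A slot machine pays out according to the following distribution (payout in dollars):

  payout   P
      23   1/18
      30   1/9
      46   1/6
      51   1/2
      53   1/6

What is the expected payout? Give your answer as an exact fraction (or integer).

E[X] = (1/18)·23 + (1/9)·30 + (1/6)·46 + (1/2)·51 + (1/6)·53
     = 839/18

839/18 dollars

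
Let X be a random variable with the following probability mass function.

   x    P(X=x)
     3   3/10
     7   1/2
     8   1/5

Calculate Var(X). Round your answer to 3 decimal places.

4.000

E[X] = (3/10)·3 + (1/2)·7 + (1/5)·8 = 6
E[X²] = (3/10)·9 + (1/2)·49 + (1/5)·64 = 40
Var(X) = 40 − (6)² = 4 ≈ 4.000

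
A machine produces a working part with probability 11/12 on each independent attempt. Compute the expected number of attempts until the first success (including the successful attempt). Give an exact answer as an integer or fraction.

For a geometric distribution, E[trials] = 1/p = 1/(11/12) = 12/11.

12/11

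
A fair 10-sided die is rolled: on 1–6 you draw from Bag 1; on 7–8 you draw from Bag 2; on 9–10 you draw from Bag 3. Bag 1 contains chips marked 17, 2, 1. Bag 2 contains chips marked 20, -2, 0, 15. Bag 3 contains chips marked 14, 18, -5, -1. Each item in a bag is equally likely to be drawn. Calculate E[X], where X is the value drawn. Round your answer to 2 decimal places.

6.95

E[X | Bag 1] = (17 + 2 + 1)/3 = 20/3
E[X | Bag 2] = (20 − 2 + 0 + 15)/4 = 33/4
E[X | Bag 3] = (14 + 18 − 5 − 1)/4 = 13/2
E[X] = (3/5)·20/3 + (1/5)·33/4 + (1/5)·13/2 = 139/20 ≈ 6.95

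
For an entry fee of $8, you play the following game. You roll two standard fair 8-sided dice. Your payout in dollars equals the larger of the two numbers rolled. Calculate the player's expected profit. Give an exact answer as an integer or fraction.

-35/16 dollars

Distribution of the larger of the two numbers rolled: 1 w.p. 1/64, 2 w.p. 3/64, 3 w.p. 5/64, 4 w.p. 7/64, 5 w.p. 9/64, 6 w.p. 11/64, …
E[payout] = (1/64)·1 + (3/64)·2 + (5/64)·3 + (7/64)·4 + (9/64)·5 + (11/64)·6 + (13/64)·7 + (15/64)·8 = 93/16
Expected profit = 93/16 − 8 = -35/16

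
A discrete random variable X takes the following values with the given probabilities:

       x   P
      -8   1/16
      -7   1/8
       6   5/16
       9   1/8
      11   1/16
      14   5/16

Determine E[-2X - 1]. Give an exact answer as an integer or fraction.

E[-2x-1] = (1/16)·15 + (1/8)·13 + (5/16)·(-13) + (1/8)·(-19) + (1/16)·(-23) + (5/16)·(-29)
     = -115/8

-115/8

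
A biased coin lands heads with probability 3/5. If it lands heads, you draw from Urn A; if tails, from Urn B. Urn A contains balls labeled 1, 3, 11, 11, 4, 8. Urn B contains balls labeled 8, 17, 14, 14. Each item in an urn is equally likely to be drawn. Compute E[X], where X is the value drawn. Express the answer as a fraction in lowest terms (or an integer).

91/10

E[X | Urn A] = (1 + 3 + 11 + 11 + 4 + 8)/6 = 19/3
E[X | Urn B] = (8 + 17 + 14 + 14)/4 = 53/4
E[X] = (3/5)·19/3 + (2/5)·53/4 = 91/10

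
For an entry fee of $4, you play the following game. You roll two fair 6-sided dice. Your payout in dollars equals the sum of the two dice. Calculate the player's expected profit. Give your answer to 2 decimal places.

Distribution of the sum of the two dice: 2 w.p. 1/36, 3 w.p. 1/18, 4 w.p. 1/12, 5 w.p. 1/9, 6 w.p. 5/36, 7 w.p. 1/6, …
E[payout] = (1/36)·2 + (1/18)·3 + (1/12)·4 + (1/9)·5 + (5/36)·6 + (1/6)·7 + (5/36)·8 + (1/9)·9 + (1/12)·10 + (1/18)·11 + (1/36)·12 = 7
Expected profit = 7 − 4 = 3 ≈ $3.00

$3.00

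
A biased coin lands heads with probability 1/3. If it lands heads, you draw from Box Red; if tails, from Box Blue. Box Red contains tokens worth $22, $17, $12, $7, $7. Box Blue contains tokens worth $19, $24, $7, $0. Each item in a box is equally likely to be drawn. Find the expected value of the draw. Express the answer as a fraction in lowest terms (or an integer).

E[X | Box Red] = (22 + 17 + 12 + 7 + 7)/5 = 13
E[X | Box Blue] = (19 + 24 + 7 + 0)/4 = 25/2
E[X] = (1/3)·13 + (2/3)·25/2 = 38/3

38/3 dollars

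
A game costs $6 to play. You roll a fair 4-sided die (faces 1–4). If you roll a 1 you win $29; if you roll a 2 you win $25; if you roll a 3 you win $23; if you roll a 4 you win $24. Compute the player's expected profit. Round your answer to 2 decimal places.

$19.25

E[payout] = (1/4)·23 + (1/4)·24 + (1/4)·25 + (1/4)·29 = 101/4
Expected profit = 101/4 − 6 = 77/4 ≈ $19.25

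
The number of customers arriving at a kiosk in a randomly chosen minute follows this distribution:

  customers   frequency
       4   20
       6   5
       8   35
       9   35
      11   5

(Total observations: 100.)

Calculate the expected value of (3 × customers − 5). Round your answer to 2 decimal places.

Total = 100, so P(customers=4) = 20/100, etc.
E[3x-5] = (1/5)·7 + (1/20)·13 + (7/20)·19 + (7/20)·22 + (1/20)·28
     = 89/5 ≈ 17.80

17.80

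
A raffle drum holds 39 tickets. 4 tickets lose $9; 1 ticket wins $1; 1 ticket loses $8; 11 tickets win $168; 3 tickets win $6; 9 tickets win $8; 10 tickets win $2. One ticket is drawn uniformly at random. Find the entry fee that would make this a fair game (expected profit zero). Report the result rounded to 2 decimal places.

E[payout] = (4/39)·(-9) + (1/39)·1 + (1/39)·(-8) + (11/39)·168 + (3/39)·6 + (9/39)·8 + (10/39)·2 = 1915/39
Fair fee = E[payout] = 1915/39 ≈ $49.10

$49.10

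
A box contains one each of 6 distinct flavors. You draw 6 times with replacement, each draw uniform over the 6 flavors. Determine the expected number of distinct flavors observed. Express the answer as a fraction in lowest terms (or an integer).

Let Xⱼ=1 if type j appears at least once. P(Xⱼ=1) = 1 − ((6−1)/6)^6 = 31031/46656.
E[#distinct] = 6·31031/46656 = 31031/7776.

31031/7776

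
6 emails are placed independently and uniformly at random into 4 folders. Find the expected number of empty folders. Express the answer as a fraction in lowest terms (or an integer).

729/1024

Let Xⱼ=1 if folder j is empty. P(Xⱼ=1) = ((4-1)/4)^6 = 729/4096.
By linearity, E[#empty] = 4·729/4096 = 729/1024.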